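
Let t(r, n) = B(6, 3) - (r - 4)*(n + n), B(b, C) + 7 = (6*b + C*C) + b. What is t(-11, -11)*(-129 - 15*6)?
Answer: 62634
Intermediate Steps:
B(b, C) = -7 + C² + 7*b (B(b, C) = -7 + ((6*b + C*C) + b) = -7 + ((6*b + C²) + b) = -7 + ((C² + 6*b) + b) = -7 + (C² + 7*b) = -7 + C² + 7*b)
t(r, n) = 44 - 2*n*(-4 + r) (t(r, n) = (-7 + 3² + 7*6) - (r - 4)*(n + n) = (-7 + 9 + 42) - (-4 + r)*2*n = 44 - 2*n*(-4 + r))
t(-11, -11)*(-129 - 15*6) = (44 + 8*(-11) - 2*(-11)*(-11))*(-129 - 15*6) = (44 - 88 - 242)*(-129 - 90) = -286*(-219) = 62634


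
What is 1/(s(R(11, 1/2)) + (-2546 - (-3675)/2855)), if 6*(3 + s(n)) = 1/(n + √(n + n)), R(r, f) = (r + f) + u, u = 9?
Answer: -11340944821029/28893367939138345 + 1956246*√41/28893367939138345 ≈ -0.00039251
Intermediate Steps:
R(r, f) = 9 + f + r (R(r, f) = (r + f) + 9 = (f + r) + 9 = 9 + f + r)
s(n) = -3 + 1/(6*(n + √2*√n)) (s(n) = -3 + 1/(6*(n + √(n + n))) = -3 + 1/(6*(n + √(2*n))) = -3 + 1/(6*(n + √2*√n)))
1/(s(R(11, 1/2)) + (-2546 - (-3675)/2855)) = 1/((⅙ - 3*(9 + 1/2 + 11) - 3*√2*√(9 + 1/2 + 11))/((9 + 1/2 + 11) + √2*√(9 + 1/2 + 11)) + (-2546 - (-3675)/2855)) = 1/((⅙ - 3*(9 + ½ + 11) - 3*√2*√(9 + ½ + 11))/((9 + ½ + 11) + √2*√(9 + ½ + 11)) + (-2546 - (-3675)/2855)) = 1/((⅙ - 3*41/2 - 3*√2*√(41/2))/(41/2 + √2*√(41/2)) + (-2546 - 1*(-735/571))) = 1/((⅙ - 123/2 - 3*√2*√82/2)/(41/2 + √2*(√82/2)) + (-2546 + 735/571)) = 1/((⅙ - 123/2 - 3*√41)/(41/2 + √41) - 1453031/571) = 1/((-184/3 - 3*√41)/(41/2 + √41) - 1453031/571) = 1/(-1453031/571 + (-184/3 - 3*√41)/(41/2 + √41))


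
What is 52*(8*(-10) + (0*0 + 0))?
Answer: -4160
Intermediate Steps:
52*(8*(-10) + (0*0 + 0)) = 52*(-80 + (0 + 0)) = 52*(-80 + 0) = 52*(-80) = -4160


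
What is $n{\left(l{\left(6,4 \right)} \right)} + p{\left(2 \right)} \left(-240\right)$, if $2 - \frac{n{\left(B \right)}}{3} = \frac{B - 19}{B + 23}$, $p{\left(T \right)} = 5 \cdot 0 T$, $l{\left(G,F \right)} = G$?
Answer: $\frac{213}{29} \approx 7.3448$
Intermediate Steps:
$p{\left(T \right)} = 0$ ($p{\left(T \right)} = 0 T = 0$)
$n{\left(B \right)} = 6 - \frac{3 \left(-19 + B\right)}{23 + B}$ ($n{\left(B \right)} = 6 - 3 \frac{B - 19}{B + 23} = 6 - 3 \frac{-19 + B}{23 + B} = 6 - \frac{3 \left(-19 + B\right)}{23 + B}$)
$n{\left(l{\left(6,4 \right)} \right)} + p{\left(2 \right)} \left(-240\right) = \frac{3 \left(65 + 6\right)}{23 + 6} + 0 \left(-240\right) = 3 \cdot \frac{1}{29} \cdot 71 + 0 = \frac{213}{29} + 0 = \frac{213}{29}$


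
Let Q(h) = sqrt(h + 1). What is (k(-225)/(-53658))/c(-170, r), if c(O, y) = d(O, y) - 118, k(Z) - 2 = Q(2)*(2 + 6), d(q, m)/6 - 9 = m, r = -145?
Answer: 1/25058286 + 2*sqrt(3)/12529143 ≈ 3.1639e-7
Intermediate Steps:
d(q, m) = 54 + 6*m
Q(h) = sqrt(1 + h)
k(Z) = 2 + 8*sqrt(3) (k(Z) = 2 + sqrt(1 + 2)*(2 + 6) = 2 + sqrt(3)*8 = 2 + 8*sqrt(3))
c(O, y) = -64 + 6*y (c(O, y) = (54 + 6*y) - 118 = -64 + 6*y)
(k(-225)/(-53658))/c(-170, r) = ((2 + 8*sqrt(3))/(-53658))/(-64 + 6*(-145)) = ((2 + 8*sqrt(3))*(-1/53658))/(-64 - 870) = (-1/26829 - 4*sqrt(3)/26829)/(-934) = (-1/26829 - 4*sqrt(3)/26829)*(-1/934) = 1/25058286 + 2*sqrt(3)/12529143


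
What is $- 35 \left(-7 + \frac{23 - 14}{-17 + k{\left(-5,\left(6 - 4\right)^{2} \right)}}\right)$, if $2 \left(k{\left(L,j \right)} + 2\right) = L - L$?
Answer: $\frac{4970}{19} \approx 261.58$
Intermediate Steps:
$k{\left(L,j \right)} = -2$ ($k{\left(L,j \right)} = -2 + \frac{L - L}{2} = -2 + \frac{1}{2} \cdot 0 = -2 + 0 = -2$)
$- 35 \left(-7 + \frac{23 - 14}{-17 + k{\left(-5,\left(6 - 4\right)^{2} \right)}}\right) = - 35 \left(-7 + \frac{23 - 14}{-17 - 2}\right) = - 35 \left(-7 + \frac{9}{-19}\right) = - 35 \left(-7 + 9 \left(- \frac{1}{19}\right)\right) = - 35 \left(-7 - \frac{9}{19}\right) = \left(-35\right) \left(- \frac{142}{19}\right) = \frac{4970}{19}$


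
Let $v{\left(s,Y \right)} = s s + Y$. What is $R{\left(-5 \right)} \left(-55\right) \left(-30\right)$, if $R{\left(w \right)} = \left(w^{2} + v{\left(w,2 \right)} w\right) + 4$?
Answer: $-174900$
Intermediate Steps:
$v{\left(s,Y \right)} = Y + s^{2}$ ($v{\left(s,Y \right)} = s^{2} + Y = Y + s^{2}$)
$R{\left(w \right)} = 4 + w^{2} + w \left(2 + w^{2}\right)$ ($R{\left(w \right)} = \left(w^{2} + \left(2 + w^{2}\right) w\right) + 4 = \left(w^{2} + w \left(2 + w^{2}\right)\right) + 4 = 4 + w^{2} + w \left(2 + w^{2}\right)$)
$R{\left(-5 \right)} \left(-55\right) \left(-30\right) = \left(4 + \left(-5\right)^{2} - 5 \left(2 + \left(-5\right)^{2}\right)\right) \left(-55\right) \left(-30\right) = \left(4 + 25 - 5 \left(2 + 25\right)\right) \left(-55\right) \left(-30\right) = \left(4 + 25 - 135\right) \left(-55\right) \left(-30\right) = \left(-106\right) \left(-55\right) \left(-30\right) = 5830 \left(-30\right) = -174900$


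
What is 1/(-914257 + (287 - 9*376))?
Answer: -1/917354 ≈ -1.0901e-6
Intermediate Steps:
1/(-914257 + (287 - 9*376)) = 1/(-914257 + (287 - 3384)) = 1/(-914257 - 3097) = 1/(-917354) = -1/917354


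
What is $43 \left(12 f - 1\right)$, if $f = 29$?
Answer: $14921$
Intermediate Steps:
$43 \left(12 f - 1\right) = 43 \left(12 \cdot 29 - 1\right) = 43 \left(348 - 1\right) = 43 \cdot 347 = 14921$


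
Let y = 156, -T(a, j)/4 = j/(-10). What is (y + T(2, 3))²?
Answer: 617796/25 ≈ 24712.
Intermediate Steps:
T(a, j) = 2*j/5 (T(a, j) = -4*j/(-10) = -4*j*(-1)/10 = -(-2)*j/5 = 2*j/5)
(y + T(2, 3))² = (156 + (⅖)*3)² = (156 + 6/5)² = (786/5)² = 617796/25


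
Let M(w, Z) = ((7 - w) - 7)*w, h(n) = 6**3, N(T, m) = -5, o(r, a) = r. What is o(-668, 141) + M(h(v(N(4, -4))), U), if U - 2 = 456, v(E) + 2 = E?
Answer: -47324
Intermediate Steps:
v(E) = -2 + E
h(n) = 216
U = 458 (U = 2 + 456 = 458)
M(w, Z) = -w**2 (M(w, Z) = (-w)*w = -w**2)
o(-668, 141) + M(h(v(N(4, -4))), U) = -668 - 1*216**2 = -668 - 1*46656 = -668 - 46656 = -47324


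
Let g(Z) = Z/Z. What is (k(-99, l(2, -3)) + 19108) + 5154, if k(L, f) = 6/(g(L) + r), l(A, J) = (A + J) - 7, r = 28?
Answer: 703604/29 ≈ 24262.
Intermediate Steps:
g(Z) = 1
l(A, J) = -7 + A + J
k(L, f) = 6/29 (k(L, f) = 6/(1 + 28) = 6/29)
(k(-99, l(2, -3)) + 19108) + 5154 = (6/29 + 19108) + 5154 = 554138/29 + 5154 = 703604/29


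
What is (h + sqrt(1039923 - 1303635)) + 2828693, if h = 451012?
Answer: 3279705 + 4*I*sqrt(16482) ≈ 3.2797e+6 + 513.53*I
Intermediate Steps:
(h + sqrt(1039923 - 1303635)) + 2828693 = (451012 + sqrt(1039923 - 1303635)) + 2828693 = (451012 + sqrt(-263712)) + 2828693 = (451012 + 4*I*sqrt(16482)) + 2828693 = 3279705 + 4*I*sqrt(16482)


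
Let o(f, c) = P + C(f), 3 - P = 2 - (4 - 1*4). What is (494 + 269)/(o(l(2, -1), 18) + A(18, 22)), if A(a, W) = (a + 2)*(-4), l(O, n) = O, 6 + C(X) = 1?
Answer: -109/12 ≈ -9.0833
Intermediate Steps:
P = 1 (P = 3 - (2 - (4 - 1*4)) = 3 - (2 - (4 - 4)) = 3 - (2 - 1*0) = 3 - (2 + 0) = 3 - 1*2 = 3 - 2 = 1)
C(X) = -5 (C(X) = -6 + 1 = -5)
o(f, c) = -4 (o(f, c) = 1 - 5 = -4)
A(a, W) = -8 - 4*a (A(a, W) = (2 + a)*(-4) = -8 - 4*a)
(494 + 269)/(o(l(2, -1), 18) + A(18, 22)) = (494 + 269)/(-4 + (-8 - 4*18)) = 763/(-4 + (-8 - 72)) = 763/(-4 - 80) = 763/(-84) = 763*(-1/84) = -109/12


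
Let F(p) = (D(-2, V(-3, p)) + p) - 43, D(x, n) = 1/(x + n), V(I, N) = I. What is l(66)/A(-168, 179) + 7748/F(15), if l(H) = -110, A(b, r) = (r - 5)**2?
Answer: -195484625/711486 ≈ -274.76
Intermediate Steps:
D(x, n) = 1/(n + x)
A(b, r) = (-5 + r)**2
F(p) = -216/5 + p (F(p) = (1/(-3 - 2) + p) - 43 = (1/(-5) + p) - 43 = (-1/5 + p) - 43 = -216/5 + p)
l(66)/A(-168, 179) + 7748/F(15) = -110/(-5 + 179)**2 + 7748/(-216/5 + 15) = -110/(174**2) + 7748/(-141/5) = -110/30276 + 7748*(-5/141) = -110*1/30276 - 38740/141 = -55/15138 - 38740/141 = -195484625/711486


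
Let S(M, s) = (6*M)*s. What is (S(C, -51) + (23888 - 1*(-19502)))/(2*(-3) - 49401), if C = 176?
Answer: 10466/49407 ≈ 0.21183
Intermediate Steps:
S(M, s) = 6*M*s
(S(C, -51) + (23888 - 1*(-19502)))/(2*(-3) - 49401) = (6*176*(-51) + (23888 - 1*(-19502)))/(2*(-3) - 49401) = (-53856 + (23888 + 19502))/(-6 - 49401) = (-53856 + 43390)/(-49407) = -10466*(-1/49407) = 10466/49407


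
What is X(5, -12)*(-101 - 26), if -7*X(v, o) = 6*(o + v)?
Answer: -762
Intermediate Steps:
X(v, o) = -6*o/7 - 6*v/7 (X(v, o) = -6*(o + v)/7 = -(6*o + 6*v)/7 = -6*o/7 - 6*v/7)
X(5, -12)*(-101 - 26) = (-6/7*(-12) - 6/7*5)*(-101 - 26) = (72/7 - 30/7)*(-127) = 6*(-127) = -762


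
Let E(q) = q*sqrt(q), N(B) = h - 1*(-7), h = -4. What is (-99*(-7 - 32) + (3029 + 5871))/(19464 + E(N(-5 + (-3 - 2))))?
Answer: 82793368/126282423 - 12761*sqrt(3)/126282423 ≈ 0.65545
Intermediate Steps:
N(B) = 3 (N(B) = -4 - 1*(-7) = -4 + 7 = 3)
E(q) = q**(3/2)
(-99*(-7 - 32) + (3029 + 5871))/(19464 + E(N(-5 + (-3 - 2)))) = (-99*(-7 - 32) + (3029 + 5871))/(19464 + 3**(3/2)) = (-99*(-39) + 8900)/(19464 + 3*sqrt(3)) = (3861 + 8900)/(19464 + 3*sqrt(3)) = 12761/(19464 + 3*sqrt(3))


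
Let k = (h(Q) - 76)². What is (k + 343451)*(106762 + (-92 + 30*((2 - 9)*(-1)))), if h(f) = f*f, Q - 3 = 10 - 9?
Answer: 37092810880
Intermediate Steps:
Q = 4 (Q = 3 + (10 - 9) = 3 + 1 = 4)
h(f) = f²
k = 3600 (k = (4² - 76)² = (16 - 76)² = (-60)² = 3600)
(k + 343451)*(106762 + (-92 + 30*((2 - 9)*(-1)))) = (3600 + 343451)*(106762 + (-92 + 30*((2 - 9)*(-1)))) = 347051*(106762 + (-92 + 30*(-7*(-1)))) = 347051*(106762 + (-92 + 30*7)) = 347051*(106762 + (-92 + 210)) = 347051*(106762 + 118) = 347051*106880 = 37092810880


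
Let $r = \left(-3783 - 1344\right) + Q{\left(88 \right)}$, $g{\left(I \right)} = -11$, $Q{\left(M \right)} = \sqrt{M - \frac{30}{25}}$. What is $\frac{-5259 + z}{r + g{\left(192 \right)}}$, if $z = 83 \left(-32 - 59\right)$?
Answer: $\frac{23510020}{9428199} + \frac{6406 \sqrt{2170}}{65997393} \approx 2.4981$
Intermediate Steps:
$Q{\left(M \right)} = \sqrt{- \frac{6}{5} + M}$ ($Q{\left(M \right)} = \sqrt{M - \frac{6}{5}} = \sqrt{- \frac{6}{5} + M}$)
$z = -7553$ ($z = 83 \left(-91\right) = -7553$)
$r = -5127 + \frac{\sqrt{2170}}{5}$ ($r = \left(-3783 - 1344\right) + \frac{\sqrt{-30 + 25 \cdot 88}}{5} = -5127 + \frac{\sqrt{-30 + 2200}}{5} = -5127 + \frac{\sqrt{2170}}{5} \approx -5117.7$)
$\frac{-5259 + z}{r + g{\left(192 \right)}} = \frac{-5259 - 7553}{\left(-5127 + \frac{\sqrt{2170}}{5}\right) - 11} = - \frac{12812}{-5138 + \frac{\sqrt{2170}}{5}}$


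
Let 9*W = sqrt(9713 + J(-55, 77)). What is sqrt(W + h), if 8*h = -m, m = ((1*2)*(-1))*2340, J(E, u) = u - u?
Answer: sqrt(5265 + sqrt(9713))/3 ≈ 24.412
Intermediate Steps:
J(E, u) = 0
m = -4680 (m = (2*(-1))*2340 = -2*2340 = -4680)
W = sqrt(9713)/9 (W = sqrt(9713 + 0)/9 = sqrt(9713)/9 ≈ 10.951)
h = 585 (h = (-1*(-4680))/8 = (1/8)*4680 = 585)
sqrt(W + h) = sqrt(sqrt(9713)/9 + 585) = sqrt(585 + sqrt(9713)/9)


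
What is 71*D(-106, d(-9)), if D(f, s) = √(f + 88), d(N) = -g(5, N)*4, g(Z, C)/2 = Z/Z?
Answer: 213*I*√2 ≈ 301.23*I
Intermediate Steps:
g(Z, C) = 2 (g(Z, C) = 2*(Z/Z) = 2*1 = 2)
d(N) = -8 (d(N) = -1*2*4 = -2*4 = -8)
D(f, s) = √(88 + f)
71*D(-106, d(-9)) = 71*√(88 - 106) = 71*√(-18) = 71*(3*I*√2) = 213*I*√2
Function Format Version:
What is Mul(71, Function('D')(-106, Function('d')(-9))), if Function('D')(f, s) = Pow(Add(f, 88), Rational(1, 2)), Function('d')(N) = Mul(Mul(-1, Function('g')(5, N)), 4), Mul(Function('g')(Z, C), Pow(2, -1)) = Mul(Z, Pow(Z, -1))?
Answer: Mul(213, I, Pow(2, Rational(1, 2))) ≈ Mul(301.23, I)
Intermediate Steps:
Function('g')(Z, C) = 2 (Function('g')(Z, C) = Mul(2, Mul(Z, Pow(Z, -1))) = Mul(2, 1) = 2)
Function('d')(N) = -8 (Function('d')(N) = Mul(Mul(-1, 2), 4) = Mul(-2, 4) = -8)
Function('D')(f, s) = Pow(Add(88, f), Rational(1, 2))
Mul(71, Function('D')(-106, Function('d')(-9))) = Mul(71, Pow(Add(88, -106), Rational(1, 2))) = Mul(71, Pow(-18, Rational(1, 2))) = Mul(71, Mul(3, I, Pow(2, Rational(1, 2)))) = Mul(213, I, Pow(2, Rational(1, 2)))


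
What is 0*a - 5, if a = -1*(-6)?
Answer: -5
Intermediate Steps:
a = 6
0*a - 5 = 0*6 - 5 = 0 - 5 = -5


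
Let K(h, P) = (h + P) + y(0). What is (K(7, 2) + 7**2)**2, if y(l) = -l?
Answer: 3364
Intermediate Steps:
K(h, P) = P + h (K(h, P) = (h + P) - 1*0 = (P + h) + 0 = P + h)
(K(7, 2) + 7**2)**2 = ((2 + 7) + 7**2)**2 = (9 + 49)**2 = 58**2 = 3364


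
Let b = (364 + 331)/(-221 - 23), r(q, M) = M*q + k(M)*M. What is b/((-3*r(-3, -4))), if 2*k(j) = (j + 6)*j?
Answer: 695/20496 ≈ 0.033909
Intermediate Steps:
k(j) = j*(6 + j)/2 (k(j) = ((j + 6)*j)/2 = ((6 + j)*j)/2 = (j*(6 + j))/2 = j*(6 + j)/2)
r(q, M) = M*q + M²*(6 + M)/2 (r(q, M) = M*q + (M*(6 + M)/2)*M = M*q + M²*(6 + M)/2)
b = -695/244 (b = 695/(-244) = 695*(-1/244) = -695/244 ≈ -2.8484)
b/((-3*r(-3, -4))) = -695*1/(6*(2*(-3) - 4*(6 - 4)))/244 = -695*1/(6*(-6 - 4*2))/244 = -695*1/(6*(-6 - 8))/244 = -695/(244*((-3*(-4)*(-14)/2))) = -695/(244*((-3*28))) = -695/244/(-84) = -695/244*(-1/84) = 695/20496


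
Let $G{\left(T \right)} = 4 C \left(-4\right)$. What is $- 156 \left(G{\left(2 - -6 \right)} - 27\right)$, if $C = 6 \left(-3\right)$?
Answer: $-40716$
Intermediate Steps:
$C = -18$
$G{\left(T \right)} = 288$ ($G{\left(T \right)} = 4 \left(-18\right) \left(-4\right) = \left(-72\right) \left(-4\right) = 288$)
$- 156 \left(G{\left(2 - -6 \right)} - 27\right) = - 156 \left(288 - 27\right) = \left(-156\right) 261 = -40716$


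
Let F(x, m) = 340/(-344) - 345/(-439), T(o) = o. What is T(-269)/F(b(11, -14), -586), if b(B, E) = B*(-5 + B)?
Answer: 10155826/7645 ≈ 1328.4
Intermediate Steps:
F(x, m) = -7645/37754 (F(x, m) = 340*(-1/344) - 345*(-1/439) = -85/86 + 345/439 = -7645/37754)
T(-269)/F(b(11, -14), -586) = -269/(-7645/37754) = -269*(-37754/7645) = 10155826/7645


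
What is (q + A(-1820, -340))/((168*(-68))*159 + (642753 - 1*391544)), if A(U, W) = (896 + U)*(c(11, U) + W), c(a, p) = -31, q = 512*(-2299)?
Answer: 834284/1565207 ≈ 0.53302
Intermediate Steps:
q = -1177088
A(U, W) = (-31 + W)*(896 + U) (A(U, W) = (896 + U)*(-31 + W) = (-31 + W)*(896 + U))
(q + A(-1820, -340))/((168*(-68))*159 + (642753 - 1*391544)) = (-1177088 + (-27776 - 31*(-1820) + 896*(-340) - 1820*(-340)))/((168*(-68))*159 + (642753 - 1*391544)) = (-1177088 + (-27776 + 56420 - 304640 + 618800))/(-11424*159 + (642753 - 391544)) = (-1177088 + 342804)/(-1816416 + 251209) = -834284/(-1565207) = -834284*(-1/1565207) = 834284/1565207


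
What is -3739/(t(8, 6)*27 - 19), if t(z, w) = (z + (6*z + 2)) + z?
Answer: -3739/1763 ≈ -2.1208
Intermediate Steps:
t(z, w) = 2 + 8*z (t(z, w) = (z + (2 + 6*z)) + z = (2 + 7*z) + z = 2 + 8*z)
-3739/(t(8, 6)*27 - 19) = -3739/((2 + 8*8)*27 - 19) = -3739/((2 + 64)*27 - 19) = -3739/(66*27 - 19) = -3739/(1782 - 19) = -3739/1763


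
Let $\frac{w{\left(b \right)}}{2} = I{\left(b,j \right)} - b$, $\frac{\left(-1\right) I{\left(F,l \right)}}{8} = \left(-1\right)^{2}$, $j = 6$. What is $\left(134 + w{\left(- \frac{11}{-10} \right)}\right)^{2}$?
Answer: $\frac{335241}{25} \approx 13410.0$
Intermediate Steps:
$I{\left(F,l \right)} = -8$ ($I{\left(F,l \right)} = - 8 \left(-1\right)^{2} = \left(-8\right) 1 = -8$)
$w{\left(b \right)} = -16 - 2 b$ ($w{\left(b \right)} = 2 \left(-8 - b\right) = -16 - 2 b$)
$\left(134 + w{\left(- \frac{11}{-10} \right)}\right)^{2} = \left(134 - \left(16 + 2 \left(- \frac{11}{-10}\right)\right)\right)^{2} = \left(134 - \left(16 + 2 \left(\left(-11\right) \left(- \frac{1}{10}\right)\right)\right)\right)^{2} = \left(134 - \frac{91}{5}\right)^{2} = \left(\frac{579}{5}\right)^{2} = \frac{335241}{25}$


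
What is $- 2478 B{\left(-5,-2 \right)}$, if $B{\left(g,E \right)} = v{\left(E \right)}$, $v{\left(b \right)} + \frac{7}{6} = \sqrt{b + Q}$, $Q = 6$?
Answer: $-2065$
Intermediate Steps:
$v{\left(b \right)} = - \frac{7}{6} + \sqrt{6 + b}$ ($v{\left(b \right)} = - \frac{7}{6} + \sqrt{b + 6} = - \frac{7}{6} + \sqrt{6 + b}$)
$B{\left(g,E \right)} = - \frac{7}{6} + \sqrt{6 + E}$
$- 2478 B{\left(-5,-2 \right)} = - 2478 \left(- \frac{7}{6} + \sqrt{6 - 2}\right) = - 2478 \left(- \frac{7}{6} + \sqrt{4}\right) = - 2478 \left(- \frac{7}{6} + 2\right) = \left(-2478\right) \frac{5}{6} = -2065$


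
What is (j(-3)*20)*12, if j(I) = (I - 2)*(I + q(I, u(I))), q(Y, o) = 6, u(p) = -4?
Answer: -3600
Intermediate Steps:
j(I) = (-2 + I)*(6 + I) (j(I) = (I - 2)*(I + 6) = (-2 + I)*(6 + I))
(j(-3)*20)*12 = ((-12 + (-3)**2 + 4*(-3))*20)*12 = ((-12 + 9 - 12)*20)*12 = -15*20*12 = -300*12 = -3600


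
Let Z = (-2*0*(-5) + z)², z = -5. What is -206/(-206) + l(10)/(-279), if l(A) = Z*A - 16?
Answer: 5/31 ≈ 0.16129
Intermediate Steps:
Z = 25 (Z = (-2*0*(-5) - 5)² = (0*(-5) - 5)² = (0 - 5)² = (-5)² = 25)
l(A) = -16 + 25*A (l(A) = 25*A - 16 = -16 + 25*A)
-206/(-206) + l(10)/(-279) = -206/(-206) + (-16 + 25*10)/(-279) = -206*(-1/206) + (-16 + 250)*(-1/279) = 1 + 234*(-1/279) = 1 - 26/31 = 5/31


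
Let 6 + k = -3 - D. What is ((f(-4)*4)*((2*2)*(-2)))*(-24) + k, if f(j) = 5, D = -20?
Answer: 3851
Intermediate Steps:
k = 11 (k = -6 + (-3 - 1*(-20)) = -6 + (-3 + 20) = -6 + 17 = 11)
((f(-4)*4)*((2*2)*(-2)))*(-24) + k = ((5*4)*((2*2)*(-2)))*(-24) + 11 = (20*(4*(-2)))*(-24) + 11 = (20*(-8))*(-24) + 11 = -160*(-24) + 11 = 3840 + 11 = 3851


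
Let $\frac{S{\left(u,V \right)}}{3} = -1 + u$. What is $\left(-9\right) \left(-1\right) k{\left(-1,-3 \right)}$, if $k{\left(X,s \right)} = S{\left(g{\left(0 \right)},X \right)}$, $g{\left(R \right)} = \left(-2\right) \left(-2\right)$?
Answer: $81$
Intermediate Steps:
$g{\left(R \right)} = 4$
$S{\left(u,V \right)} = -3 + 3 u$ ($S{\left(u,V \right)} = 3 \left(-1 + u\right) = -3 + 3 u$)
$k{\left(X,s \right)} = 9$ ($k{\left(X,s \right)} = -3 + 3 \cdot 4 = -3 + 12 = 9$)
$\left(-9\right) \left(-1\right) k{\left(-1,-3 \right)} = \left(-9\right) \left(-1\right) 9 = 9 \cdot 9 = 81$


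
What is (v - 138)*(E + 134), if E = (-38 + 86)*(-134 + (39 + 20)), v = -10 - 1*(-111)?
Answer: 128242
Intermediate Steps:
v = 101 (v = -10 + 111 = 101)
E = -3600 (E = 48*(-134 + 59) = 48*(-75) = -3600)
(v - 138)*(E + 134) = (101 - 138)*(-3600 + 134) = -37*(-3466) = 128242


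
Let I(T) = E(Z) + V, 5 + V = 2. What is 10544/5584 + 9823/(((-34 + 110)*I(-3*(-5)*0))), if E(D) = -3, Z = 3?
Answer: -164617/8376 ≈ -19.653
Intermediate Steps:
V = -3 (V = -5 + 2 = -3)
I(T) = -6 (I(T) = -3 - 3 = -6)
10544/5584 + 9823/(((-34 + 110)*I(-3*(-5)*0))) = 10544/5584 + 9823/(((-34 + 110)*(-6))) = 10544*(1/5584) + 9823/((76*(-6))) = 659/349 + 9823/(-456) = 659/349 + 9823*(-1/456) = 659/349 - 517/24 = -164617/8376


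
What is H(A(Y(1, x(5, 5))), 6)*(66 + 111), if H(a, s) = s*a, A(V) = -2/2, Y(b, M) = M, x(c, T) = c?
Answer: -1062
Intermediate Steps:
A(V) = -1 (A(V) = -2*½ = -1)
H(a, s) = a*s
H(A(Y(1, x(5, 5))), 6)*(66 + 111) = (-1*6)*(66 + 111) = -6*177 = -1062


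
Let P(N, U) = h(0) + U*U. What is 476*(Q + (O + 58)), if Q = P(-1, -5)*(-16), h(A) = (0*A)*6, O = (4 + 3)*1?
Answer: -159460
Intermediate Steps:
O = 7 (O = 7*1 = 7)
h(A) = 0 (h(A) = 0*6 = 0)
P(N, U) = U² (P(N, U) = 0 + U*U = 0 + U² = U²)
Q = -400 (Q = (-5)²*(-16) = 25*(-16) = -400)
476*(Q + (O + 58)) = 476*(-400 + (7 + 58)) = 476*(-400 + 65) = 476*(-335) = -159460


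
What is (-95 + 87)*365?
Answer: -2920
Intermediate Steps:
(-95 + 87)*365 = -8*365 = -2920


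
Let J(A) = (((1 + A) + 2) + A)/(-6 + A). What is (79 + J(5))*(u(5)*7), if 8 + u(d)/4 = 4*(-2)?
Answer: -29568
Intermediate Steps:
u(d) = -64 (u(d) = -32 + 4*(4*(-2)) = -32 + 4*(-8) = -32 - 32 = -64)
J(A) = (3 + 2*A)/(-6 + A) (J(A) = ((3 + A) + A)/(-6 + A) = (3 + 2*A)/(-6 + A))
(79 + J(5))*(u(5)*7) = (79 + (3 + 2*5)/(-6 + 5))*(-64*7) = (79 + (3 + 10)/(-1))*(-448) = (79 - 1*13)*(-448) = (79 - 13)*(-448) = 66*(-448) = -29568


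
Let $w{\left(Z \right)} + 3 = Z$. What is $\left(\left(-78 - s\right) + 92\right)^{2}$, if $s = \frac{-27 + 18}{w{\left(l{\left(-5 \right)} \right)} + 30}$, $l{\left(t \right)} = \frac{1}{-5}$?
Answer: $\frac{3690241}{17956} \approx 205.52$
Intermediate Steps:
$l{\left(t \right)} = - \frac{1}{5}$
$w{\left(Z \right)} = -3 + Z$
$s = - \frac{45}{134}$ ($s = \frac{-27 + 18}{\left(-3 - \frac{1}{5}\right) + 30} = - \frac{9}{- \frac{16}{5} + 30} = - \frac{9}{\frac{134}{5}} = \left(-9\right) \frac{5}{134} = - \frac{45}{134} \approx -0.33582$)
$\left(\left(-78 - s\right) + 92\right)^{2} = \left(\left(-78 - - \frac{45}{134}\right) + 92\right)^{2} = \left(\left(-78 + \frac{45}{134}\right) + 92\right)^{2} = \left(- \frac{10407}{134} + 92\right)^{2} = \left(\frac{1921}{134}\right)^{2} = \frac{3690241}{17956}$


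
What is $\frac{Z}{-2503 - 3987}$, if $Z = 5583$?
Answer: $- \frac{5583}{6490} \approx -0.86025$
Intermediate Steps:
$\frac{Z}{-2503 - 3987} = \frac{5583}{-2503 - 3987} = \frac{5583}{-6490} = 5583 \left(- \frac{1}{6490}\right) = - \frac{5583}{6490}$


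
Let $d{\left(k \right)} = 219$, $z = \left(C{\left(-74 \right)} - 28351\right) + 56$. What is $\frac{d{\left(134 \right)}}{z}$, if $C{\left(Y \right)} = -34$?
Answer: $- \frac{73}{9443} \approx -0.0077306$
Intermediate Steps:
$z = -28329$ ($z = \left(-34 - 28351\right) + 56 = -28385 + 56 = -28329$)
$\frac{d{\left(134 \right)}}{z} = \frac{219}{-28329} = 219 \left(- \frac{1}{28329}\right) = - \frac{73}{9443}$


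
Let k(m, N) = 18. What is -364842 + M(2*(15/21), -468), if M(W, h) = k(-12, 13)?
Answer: -364824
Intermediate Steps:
M(W, h) = 18
-364842 + M(2*(15/21), -468) = -364842 + 18 = -364824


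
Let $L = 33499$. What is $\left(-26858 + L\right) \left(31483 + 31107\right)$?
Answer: $415660190$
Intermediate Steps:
$\left(-26858 + L\right) \left(31483 + 31107\right) = \left(-26858 + 33499\right) \left(31483 + 31107\right) = 6641 \cdot 62590 = 415660190$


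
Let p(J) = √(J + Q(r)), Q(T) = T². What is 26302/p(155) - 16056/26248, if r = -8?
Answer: -2007/3281 + 26302*√219/219 ≈ 1776.7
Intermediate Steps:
p(J) = √(64 + J) (p(J) = √(J + (-8)²) = √(J + 64) = √(64 + J))
26302/p(155) - 16056/26248 = 26302/(√(64 + 155)) - 16056/26248 = 26302/(√219) - 16056*1/26248 = 26302*(√219/219) - 2007/3281 = 26302*√219/219 - 2007/3281 = -2007/3281 + 26302*√219/219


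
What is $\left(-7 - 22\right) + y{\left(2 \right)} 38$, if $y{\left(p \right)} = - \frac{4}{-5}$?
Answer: $\frac{7}{5} \approx 1.4$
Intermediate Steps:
$y{\left(p \right)} = \frac{4}{5}$ ($y{\left(p \right)} = \left(-4\right) \left(- \frac{1}{5}\right) = \frac{4}{5}$)
$\left(-7 - 22\right) + y{\left(2 \right)} 38 = \left(-7 - 22\right) + \frac{4}{5} \cdot 38 = \left(-7 - 22\right) + \frac{152}{5} = -29 + \frac{152}{5} = \frac{7}{5}$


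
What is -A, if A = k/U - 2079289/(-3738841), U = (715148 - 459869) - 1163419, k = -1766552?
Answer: -2123285639673/848847766435 ≈ -2.5014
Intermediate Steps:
U = -908140 (U = 255279 - 1163419 = -908140)
A = 2123285639673/848847766435 (A = -1766552/(-908140) - 2079289/(-3738841) = -1766552*(-1/908140) - 2079289*(-1/3738841) = 441638/227035 + 2079289/3738841 = 2123285639673/848847766435 ≈ 2.5014)
-A = -1*2123285639673/848847766435 = -2123285639673/848847766435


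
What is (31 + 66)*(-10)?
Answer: -970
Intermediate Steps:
(31 + 66)*(-10) = 97*(-10) = -970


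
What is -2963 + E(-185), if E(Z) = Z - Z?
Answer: -2963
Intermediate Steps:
E(Z) = 0
-2963 + E(-185) = -2963 + 0 = -2963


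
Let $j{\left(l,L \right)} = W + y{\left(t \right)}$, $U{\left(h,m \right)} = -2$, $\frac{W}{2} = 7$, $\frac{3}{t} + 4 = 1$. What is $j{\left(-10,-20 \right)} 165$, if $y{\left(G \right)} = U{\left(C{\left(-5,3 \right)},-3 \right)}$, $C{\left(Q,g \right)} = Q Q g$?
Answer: $1980$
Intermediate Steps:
$t = -1$ ($t = \frac{3}{-4 + 1} = \frac{3}{-3} = 3 \left(- \frac{1}{3}\right) = -1$)
$W = 14$ ($W = 2 \cdot 7 = 14$)
$C{\left(Q,g \right)} = g Q^{2}$ ($C{\left(Q,g \right)} = Q^{2} g = g Q^{2}$)
$y{\left(G \right)} = -2$
$j{\left(l,L \right)} = 12$ ($j{\left(l,L \right)} = 14 - 2 = 12$)
$j{\left(-10,-20 \right)} 165 = 12 \cdot 165 = 1980$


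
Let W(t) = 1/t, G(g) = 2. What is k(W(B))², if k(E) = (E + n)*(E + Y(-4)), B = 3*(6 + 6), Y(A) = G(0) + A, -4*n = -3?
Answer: 247009/104976 ≈ 2.3530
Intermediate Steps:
n = ¾ (n = -¼*(-3) = ¾ ≈ 0.75000)
Y(A) = 2 + A
B = 36 (B = 3*12 = 36)
k(E) = (-2 + E)*(¾ + E) (k(E) = (E + ¾)*(E + (2 - 4)) = (¾ + E)*(E - 2) = (¾ + E)*(-2 + E) = (-2 + E)*(¾ + E))
k(W(B))² = (-3/2 + (1/36)² - 5/4/36)² = (-3/2 + (1/36)² - 5/4*1/36)² = (-3/2 + 1/1296 - 5/144)² = (-497/324)² = 247009/104976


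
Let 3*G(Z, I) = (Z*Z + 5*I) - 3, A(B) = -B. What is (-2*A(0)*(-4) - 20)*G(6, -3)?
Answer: -120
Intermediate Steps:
G(Z, I) = -1 + Z²/3 + 5*I/3 (G(Z, I) = ((Z*Z + 5*I) - 3)/3 = ((Z² + 5*I) - 3)/3 = (-3 + Z² + 5*I)/3 = -1 + Z²/3 + 5*I/3)
(-2*A(0)*(-4) - 20)*G(6, -3) = (-(-2)*0*(-4) - 20)*(-1 + (⅓)*6² + (5/3)*(-3)) = (-2*0*(-4) - 20)*(-1 + (⅓)*36 - 5) = (0*(-4) - 20)*(-1 + 12 - 5) = (0 - 20)*6 = -20*6 = -120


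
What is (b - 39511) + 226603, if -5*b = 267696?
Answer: 667764/5 ≈ 1.3355e+5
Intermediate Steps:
b = -267696/5 (b = -⅕*267696 = -267696/5 ≈ -53539.)
(b - 39511) + 226603 = (-267696/5 - 39511) + 226603 = -465251/5 + 226603 = 667764/5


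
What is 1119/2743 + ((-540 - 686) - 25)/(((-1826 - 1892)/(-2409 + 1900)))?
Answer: -134036115/784498 ≈ -170.86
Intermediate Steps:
1119/2743 + ((-540 - 686) - 25)/(((-1826 - 1892)/(-2409 + 1900))) = 1119*(1/2743) + (-1226 - 25)/((-3718/(-509))) = 1119/2743 - 1251/((-3718*(-1/509))) = 1119/2743 - 1251/3718/509 = 1119/2743 - 1251*509/3718 = 1119/2743 - 636759/3718 = -134036115/784498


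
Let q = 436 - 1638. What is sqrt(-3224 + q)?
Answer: I*sqrt(4426) ≈ 66.528*I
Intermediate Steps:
q = -1202
sqrt(-3224 + q) = sqrt(-3224 - 1202) = sqrt(-4426) = I*sqrt(4426)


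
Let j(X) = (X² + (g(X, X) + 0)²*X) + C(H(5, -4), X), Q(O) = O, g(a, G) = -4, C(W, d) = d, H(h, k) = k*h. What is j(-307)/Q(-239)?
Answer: -89030/239 ≈ -372.51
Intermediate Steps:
H(h, k) = h*k
j(X) = X² + 17*X (j(X) = (X² + (-4 + 0)²*X) + X = (X² + (-4)²*X) + X = (X² + 16*X) + X = X² + 17*X)
j(-307)/Q(-239) = -307*(17 - 307)/(-239) = -307*(-290)*(-1/239) = 89030*(-1/239) = -89030/239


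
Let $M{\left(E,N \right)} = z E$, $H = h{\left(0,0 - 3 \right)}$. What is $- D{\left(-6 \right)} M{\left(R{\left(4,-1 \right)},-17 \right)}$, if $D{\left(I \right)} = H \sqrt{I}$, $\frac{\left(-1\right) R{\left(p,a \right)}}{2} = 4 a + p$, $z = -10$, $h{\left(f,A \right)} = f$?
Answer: $0$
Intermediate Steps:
$H = 0$
$R{\left(p,a \right)} = - 8 a - 2 p$ ($R{\left(p,a \right)} = - 2 \left(4 a + p\right) = - 2 \left(p + 4 a\right) = - 8 a - 2 p$)
$D{\left(I \right)} = 0$ ($D{\left(I \right)} = 0 \sqrt{I} = 0$)
$M{\left(E,N \right)} = - 10 E$
$- D{\left(-6 \right)} M{\left(R{\left(4,-1 \right)},-17 \right)} = \left(-1\right) 0 \left(- 10 \left(\left(-8\right) \left(-1\right) - 8\right)\right) = 0 \left(- 10 \left(8 - 8\right)\right) = 0 \left(\left(-10\right) 0\right) = 0 \cdot 0 = 0$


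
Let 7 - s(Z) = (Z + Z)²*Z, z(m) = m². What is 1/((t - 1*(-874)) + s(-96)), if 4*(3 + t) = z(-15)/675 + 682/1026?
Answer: 513/1815928814 ≈ 2.8250e-7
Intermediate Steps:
t = -1411/513 (t = -3 + ((-15)²/675 + 682/1026)/4 = -3 + (225*(1/675) + 682*(1/1026))/4 = -3 + (⅓ + 341/513)/4 = -3 + (¼)*(512/513) = -3 + 128/513 = -1411/513 ≈ -2.7505)
s(Z) = 7 - 4*Z³ (s(Z) = 7 - (Z + Z)²*Z = 7 - (2*Z)²*Z = 7 - 4*Z²*Z = 7 - 4*Z³)
1/((t - 1*(-874)) + s(-96)) = 1/((-1411/513 - 1*(-874)) + (7 - 4*(-96)³)) = 1/((-1411/513 + 874) + (7 - 4*(-884736))) = 1/(446951/513 + (7 + 3538944)) = 1/(446951/513 + 3538951) = 1/(1815928814/513) = 513/1815928814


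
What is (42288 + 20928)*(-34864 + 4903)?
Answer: -1894014576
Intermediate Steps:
(42288 + 20928)*(-34864 + 4903) = 63216*(-29961) = -1894014576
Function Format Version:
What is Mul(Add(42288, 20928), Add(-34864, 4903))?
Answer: -1894014576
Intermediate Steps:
Mul(Add(42288, 20928), Add(-34864, 4903)) = Mul(63216, -29961) = -1894014576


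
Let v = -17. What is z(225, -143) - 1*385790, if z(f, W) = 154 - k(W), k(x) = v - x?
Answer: -385762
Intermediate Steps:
k(x) = -17 - x
z(f, W) = 171 + W (z(f, W) = 154 - (-17 - W) = 154 + (17 + W) = 171 + W)
z(225, -143) - 1*385790 = (171 - 143) - 1*385790 = 28 - 385790 = -385762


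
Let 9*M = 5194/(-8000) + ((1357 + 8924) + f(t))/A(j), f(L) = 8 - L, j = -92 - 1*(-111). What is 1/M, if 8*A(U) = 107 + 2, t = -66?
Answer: 36000/3037403 ≈ 0.011852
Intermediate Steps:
j = 19 (j = -92 + 111 = 19)
A(U) = 109/8 (A(U) = (107 + 2)/8 = (⅛)*109 = 109/8)
M = 3037403/36000 (M = (5194/(-8000) + ((1357 + 8924) + (8 - 1*(-66)))/(109/8))/9 = (5194*(-1/8000) + (10281 + (8 + 66))*(8/109))/9 = (-2597/4000 + (10281 + 74)*(8/109))/9 = (-2597/4000 + 10355*(8/109))/9 = (-2597/4000 + 760)/9 = (⅑)*(3037403/4000) = 3037403/36000 ≈ 84.372)
1/M = 1/(3037403/36000) = 36000/3037403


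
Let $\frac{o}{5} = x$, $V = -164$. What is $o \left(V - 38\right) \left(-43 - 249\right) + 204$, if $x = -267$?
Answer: $-78743436$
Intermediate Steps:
$o = -1335$ ($o = 5 \left(-267\right) = -1335$)
$o \left(V - 38\right) \left(-43 - 249\right) + 204 = - 1335 \left(-164 - 38\right) \left(-43 - 249\right) + 204 = - 1335 \left(\left(-202\right) \left(-292\right)\right) + 204 = \left(-1335\right) 58984 + 204 = -78743640 + 204 = -78743436$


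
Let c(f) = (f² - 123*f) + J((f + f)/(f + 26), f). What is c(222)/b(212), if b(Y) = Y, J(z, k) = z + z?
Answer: 681429/6572 ≈ 103.69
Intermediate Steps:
J(z, k) = 2*z
c(f) = f² - 123*f + 4*f/(26 + f) (c(f) = (f² - 123*f) + 2*((f + f)/(f + 26)) = (f² - 123*f) + 2*((2*f)/(26 + f)) = (f² - 123*f) + 2*(2*f/(26 + f)) = (f² - 123*f) + 4*f/(26 + f) = f² - 123*f + 4*f/(26 + f))
c(222)/b(212) = (222*(4 + (-123 + 222)*(26 + 222))/(26 + 222))/212 = (222*(4 + 99*248)/248)*(1/212) = (222*(1/248)*(4 + 24552))*(1/212) = (222*(1/248)*24556)*(1/212) = (681429/31)*(1/212) = 681429/6572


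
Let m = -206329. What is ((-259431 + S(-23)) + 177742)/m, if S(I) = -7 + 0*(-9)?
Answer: 81696/206329 ≈ 0.39595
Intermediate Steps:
S(I) = -7 (S(I) = -7 + 0 = -7)
((-259431 + S(-23)) + 177742)/m = ((-259431 - 7) + 177742)/(-206329) = (-259438 + 177742)*(-1/206329) = -81696*(-1/206329) = 81696/206329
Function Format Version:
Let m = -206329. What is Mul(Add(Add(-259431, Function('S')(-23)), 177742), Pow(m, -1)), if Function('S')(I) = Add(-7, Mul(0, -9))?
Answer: Rational(81696, 206329) ≈ 0.39595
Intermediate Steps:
Function('S')(I) = -7 (Function('S')(I) = Add(-7, 0) = -7)
Mul(Add(Add(-259431, Function('S')(-23)), 177742), Pow(m, -1)) = Mul(Add(Add(-259431, -7), 177742), Pow(-206329, -1)) = Mul(Add(-259438, 177742), Rational(-1, 206329)) = Mul(-81696, Rational(-1, 206329)) = Rational(81696, 206329)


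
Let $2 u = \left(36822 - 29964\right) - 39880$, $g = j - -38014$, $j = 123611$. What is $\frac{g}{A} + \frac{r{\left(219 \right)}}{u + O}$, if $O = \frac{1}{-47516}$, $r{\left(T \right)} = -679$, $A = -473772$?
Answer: $- \frac{37171753977039}{123897170178548} \approx -0.30002$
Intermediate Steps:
$g = 161625$ ($g = 123611 - -38014 = 123611 + 38014 = 161625$)
$O = - \frac{1}{47516} \approx -2.1046 \cdot 10^{-5}$
$u = -16511$ ($u = \frac{\left(36822 - 29964\right) - 39880}{2} = \frac{6858 - 39880}{2} = \frac{1}{2} \left(-33022\right) = -16511$)
$\frac{g}{A} + \frac{r{\left(219 \right)}}{u + O} = \frac{161625}{-473772} - \frac{679}{-16511 - \frac{1}{47516}} = 161625 \left(- \frac{1}{473772}\right) - \frac{679}{- \frac{784536677}{47516}} = - \frac{53875}{157924} - - \frac{32263364}{784536677} = - \frac{53875}{157924} + \frac{32263364}{784536677} = - \frac{37171753977039}{123897170178548}$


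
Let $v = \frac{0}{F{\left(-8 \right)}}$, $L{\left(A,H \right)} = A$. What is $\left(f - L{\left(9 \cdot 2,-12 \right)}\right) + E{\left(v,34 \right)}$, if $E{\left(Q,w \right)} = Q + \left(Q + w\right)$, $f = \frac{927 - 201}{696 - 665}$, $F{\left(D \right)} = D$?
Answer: $\frac{1222}{31} \approx 39.419$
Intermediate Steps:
$v = 0$ ($v = \frac{0}{-8} = 0 \left(- \frac{1}{8}\right) = 0$)
$f = \frac{726}{31} \approx 23.419$
$E{\left(Q,w \right)} = w + 2 Q$
$\left(f - L{\left(9 \cdot 2,-12 \right)}\right) + E{\left(v,34 \right)} = \left(\frac{726}{31} - 9 \cdot 2\right) + \left(34 + 2 \cdot 0\right) = \left(\frac{726}{31} - 18\right) + \left(34 + 0\right) = \left(\frac{726}{31} - 18\right) + 34 = \frac{168}{31} + 34 = \frac{1222}{31}$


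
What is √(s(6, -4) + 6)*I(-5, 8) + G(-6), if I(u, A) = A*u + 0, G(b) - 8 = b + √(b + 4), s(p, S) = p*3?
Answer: 2 - 80*√6 + I*√2 ≈ -193.96 + 1.4142*I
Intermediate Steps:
s(p, S) = 3*p
G(b) = 8 + b + √(4 + b) (G(b) = 8 + (b + √(b + 4)) = 8 + (b + √(4 + b)) = 8 + b + √(4 + b))
I(u, A) = A*u
√(s(6, -4) + 6)*I(-5, 8) + G(-6) = √(3*6 + 6)*(8*(-5)) + (8 - 6 + √(4 - 6)) = √(18 + 6)*(-40) + (8 - 6 + √(-2)) = √24*(-40) + (8 - 6 + I*√2) = (2*√6)*(-40) + (2 + I*√2) = -80*√6 + (2 + I*√2) = 2 - 80*√6 + I*√2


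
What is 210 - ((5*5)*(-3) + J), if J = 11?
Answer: 274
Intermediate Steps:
210 - ((5*5)*(-3) + J) = 210 - ((5*5)*(-3) + 11) = 210 - (25*(-3) + 11) = 210 - (-75 + 11) = 210 - (-64) = 210 - 1*(-64) = 210 + 64 = 274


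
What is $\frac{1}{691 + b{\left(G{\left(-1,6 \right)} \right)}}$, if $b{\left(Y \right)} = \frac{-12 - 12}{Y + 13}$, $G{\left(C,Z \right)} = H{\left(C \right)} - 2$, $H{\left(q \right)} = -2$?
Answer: $\frac{3}{2065} \approx 0.0014528$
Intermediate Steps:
$G{\left(C,Z \right)} = -4$ ($G{\left(C,Z \right)} = -2 - 2 = -4$)
$b{\left(Y \right)} = - \frac{24}{13 + Y}$
$\frac{1}{691 + b{\left(G{\left(-1,6 \right)} \right)}} = \frac{1}{691 - \frac{24}{13 - 4}} = \frac{1}{691 - \frac{24}{9}} = \frac{1}{691 - \frac{8}{3}} = \frac{1}{\frac{2065}{3}} = \frac{3}{2065}$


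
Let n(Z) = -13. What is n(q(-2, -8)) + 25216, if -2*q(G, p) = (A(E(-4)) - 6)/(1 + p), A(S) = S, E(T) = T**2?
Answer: 25203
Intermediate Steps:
q(G, p) = -5/(1 + p) (q(G, p) = -((-4)**2 - 6)/(2*(1 + p)) = -(16 - 6)/(2*(1 + p)) = -5/(1 + p))
n(q(-2, -8)) + 25216 = -13 + 25216 = 25203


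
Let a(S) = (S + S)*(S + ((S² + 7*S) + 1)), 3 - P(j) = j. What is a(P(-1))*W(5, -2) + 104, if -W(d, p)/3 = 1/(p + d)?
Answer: -288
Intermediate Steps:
P(j) = 3 - j
W(d, p) = -3/(d + p) (W(d, p) = -3/(p + d) = -3/(d + p))
a(S) = 2*S*(1 + S² + 8*S) (a(S) = (2*S)*(S + (1 + S² + 7*S)) = (2*S)*(1 + S² + 8*S) = 2*S*(1 + S² + 8*S))
a(P(-1))*W(5, -2) + 104 = (2*(3 - 1*(-1))*(1 + (3 - 1*(-1))² + 8*(3 - 1*(-1))))*(-3/(5 - 2)) + 104 = (2*(3 + 1)*(1 + (3 + 1)² + 8*(3 + 1)))*(-3/3) + 104 = (2*4*(1 + 4² + 8*4))*(-3*⅓) + 104 = (2*4*(1 + 16 + 32))*(-1) + 104 = (2*4*49)*(-1) + 104 = 392*(-1) + 104 = -392 + 104 = -288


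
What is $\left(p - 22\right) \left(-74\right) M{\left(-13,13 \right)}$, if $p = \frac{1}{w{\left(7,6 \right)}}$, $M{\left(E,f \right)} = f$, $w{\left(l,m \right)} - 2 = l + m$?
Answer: $\frac{316498}{15} \approx 21100.0$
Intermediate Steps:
$w{\left(l,m \right)} = 2 + l + m$ ($w{\left(l,m \right)} = 2 + \left(l + m\right) = 2 + l + m$)
$p = \frac{1}{15}$ ($p = \frac{1}{2 + 7 + 6} = \frac{1}{15} \approx 0.066667$)
$\left(p - 22\right) \left(-74\right) M{\left(-13,13 \right)} = \left(\frac{1}{15} - 22\right) \left(-74\right) 13 = \left(- \frac{329}{15}\right) \left(-74\right) 13 = \frac{24346}{15} \cdot 13 = \frac{316498}{15}$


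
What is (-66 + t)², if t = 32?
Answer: 1156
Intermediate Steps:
(-66 + t)² = (-66 + 32)² = (-34)² = 1156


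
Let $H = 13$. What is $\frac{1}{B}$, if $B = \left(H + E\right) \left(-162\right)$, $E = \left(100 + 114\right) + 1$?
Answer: $- \frac{1}{36936} \approx -2.7074 \cdot 10^{-5}$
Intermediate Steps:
$E = 215$ ($E = 214 + 1 = 215$)
$B = -36936$ ($B = \left(13 + 215\right) \left(-162\right) = 228 \left(-162\right) = -36936$)
$\frac{1}{B} = \frac{1}{-36936} = - \frac{1}{36936}$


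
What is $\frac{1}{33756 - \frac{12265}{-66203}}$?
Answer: $\frac{66203}{2234760733} \approx 2.9624 \cdot 10^{-5}$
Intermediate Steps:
$\frac{1}{33756 - \frac{12265}{-66203}} = \frac{1}{33756 - - \frac{12265}{66203}} = \frac{1}{33756 + \frac{12265}{66203}} = \frac{1}{\frac{2234760733}{66203}} = \frac{66203}{2234760733}$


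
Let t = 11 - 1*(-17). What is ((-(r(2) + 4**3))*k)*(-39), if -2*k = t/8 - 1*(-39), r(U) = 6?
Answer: -116025/2 ≈ -58013.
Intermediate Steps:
t = 28 (t = 11 + 17 = 28)
k = -85/4 (k = -(28/8 - 1*(-39))/2 = -(28*(1/8) + 39)/2 = -(7/2 + 39)/2 = -1/2*85/2 = -85/4 ≈ -21.250)
((-(r(2) + 4**3))*k)*(-39) = (-(6 + 4**3)*(-85/4))*(-39) = (-(6 + 64)*(-85/4))*(-39) = (-1*70*(-85/4))*(-39) = -70*(-85/4)*(-39) = (2975/2)*(-39) = -116025/2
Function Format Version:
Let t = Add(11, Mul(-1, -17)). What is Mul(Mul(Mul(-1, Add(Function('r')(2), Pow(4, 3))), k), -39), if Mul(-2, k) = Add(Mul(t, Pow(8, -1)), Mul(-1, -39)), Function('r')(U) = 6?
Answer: Rational(-116025, 2) ≈ -58013.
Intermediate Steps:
t = 28 (t = Add(11, 17) = 28)
k = Rational(-85, 4) (k = Mul(Rational(-1, 2), Add(Mul(28, Pow(8, -1)), Mul(-1, -39))) = Mul(Rational(-1, 2), Add(Mul(28, Rational(1, 8)), 39)) = Mul(Rational(-1, 2), Add(Rational(7, 2), 39)) = Mul(Rational(-1, 2), Rational(85, 2)) = Rational(-85, 4) ≈ -21.250)
Mul(Mul(Mul(-1, Add(Function('r')(2), Pow(4, 3))), k), -39) = Mul(Mul(Mul(-1, Add(6, Pow(4, 3))), Rational(-85, 4)), -39) = Mul(Mul(Mul(-1, Add(6, 64)), Rational(-85, 4)), -39) = Mul(Mul(Mul(-1, 70), Rational(-85, 4)), -39) = Mul(Mul(-70, Rational(-85, 4)), -39) = Mul(Rational(2975, 2), -39) = Rational(-116025, 2)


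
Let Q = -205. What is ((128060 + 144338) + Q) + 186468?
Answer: 458661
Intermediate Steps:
((128060 + 144338) + Q) + 186468 = ((128060 + 144338) - 205) + 186468 = (272398 - 205) + 186468 = 272193 + 186468 = 458661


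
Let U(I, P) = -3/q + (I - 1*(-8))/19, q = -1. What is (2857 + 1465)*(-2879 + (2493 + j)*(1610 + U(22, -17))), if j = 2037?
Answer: 600378135098/19 ≈ 3.1599e+10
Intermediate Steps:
U(I, P) = 65/19 + I/19 (U(I, P) = -3/(-1) + (I - 1*(-8))/19 = -3*(-1) + (I + 8)*(1/19) = 3 + (8 + I)*(1/19) = 3 + (8/19 + I/19) = 65/19 + I/19)
(2857 + 1465)*(-2879 + (2493 + j)*(1610 + U(22, -17))) = (2857 + 1465)*(-2879 + (2493 + 2037)*(1610 + (65/19 + (1/19)*22))) = 4322*(-2879 + 4530*(1610 + (65/19 + 22/19))) = 4322*(-2879 + 4530*(1610 + 87/19)) = 4322*(-2879 + 4530*(30677/19)) = 4322*(-2879 + 138966810/19) = 4322*(138912109/19) = 600378135098/19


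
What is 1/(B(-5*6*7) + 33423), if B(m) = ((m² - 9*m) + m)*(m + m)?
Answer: -1/19194177 ≈ -5.2099e-8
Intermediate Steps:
B(m) = 2*m*(m² - 8*m) (B(m) = (m² - 8*m)*(2*m) = 2*m*(m² - 8*m))
1/(B(-5*6*7) + 33423) = 1/(2*(-5*6*7)²*(-8 - 5*6*7) + 33423) = 1/(2*(-30*7)²*(-8 - 30*7) + 33423) = 1/(2*(-210)²*(-8 - 210) + 33423) = 1/(2*44100*(-218) + 33423) = 1/(-19227600 + 33423) = 1/(-19194177) = -1/19194177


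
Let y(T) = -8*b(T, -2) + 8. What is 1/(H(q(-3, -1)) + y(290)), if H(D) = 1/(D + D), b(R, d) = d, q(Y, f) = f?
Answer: 2/47 ≈ 0.042553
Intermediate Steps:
H(D) = 1/(2*D)
y(T) = 24 (y(T) = -8*(-2) + 8 = 16 + 8 = 24)
1/(H(q(-3, -1)) + y(290)) = 1/((½)/(-1) + 24) = 1/((½)*(-1) + 24) = 1/(-½ + 24) = 1/(47/2) = 2/47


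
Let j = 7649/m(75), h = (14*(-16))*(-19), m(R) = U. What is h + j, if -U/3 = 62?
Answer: 783967/186 ≈ 4214.9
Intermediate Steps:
U = -186 (U = -3*62 = -186)
m(R) = -186
h = 4256 (h = -224*(-19) = 4256)
j = -7649/186 (j = 7649/(-186) = 7649*(-1/186) = -7649/186 ≈ -41.124)
h + j = 4256 - 7649/186 = 783967/186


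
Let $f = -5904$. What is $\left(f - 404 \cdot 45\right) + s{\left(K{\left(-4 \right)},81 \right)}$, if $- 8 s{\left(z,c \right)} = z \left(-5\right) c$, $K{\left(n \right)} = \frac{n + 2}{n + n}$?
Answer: $- \frac{770283}{32} \approx -24071.0$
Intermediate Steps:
$K{\left(n \right)} = \frac{2 + n}{2 n}$
$s{\left(z,c \right)} = \frac{5 c z}{8}$ ($s{\left(z,c \right)} = - \frac{z \left(-5\right) c}{8} = - \frac{- 5 z c}{8} = - \frac{\left(-5\right) c z}{8} = \frac{5 c z}{8}$)
$\left(f - 404 \cdot 45\right) + s{\left(K{\left(-4 \right)},81 \right)} = \left(-5904 - 404 \cdot 45\right) + \frac{5}{8} \cdot 81 \frac{2 - 4}{2 \left(-4\right)} = \left(-5904 - 18180\right) + \frac{5}{8} \cdot 81 \cdot \frac{1}{2} \left(- \frac{1}{4}\right) \left(-2\right) = \left(-5904 - 18180\right) + \frac{5}{8} \cdot 81 \cdot \frac{1}{4} = -24084 + \frac{405}{32} = - \frac{770283}{32}$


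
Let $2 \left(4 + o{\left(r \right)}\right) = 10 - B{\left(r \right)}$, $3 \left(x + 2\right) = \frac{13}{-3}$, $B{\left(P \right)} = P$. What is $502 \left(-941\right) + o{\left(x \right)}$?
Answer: $- \frac{8502827}{18} \approx -4.7238 \cdot 10^{5}$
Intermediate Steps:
$x = - \frac{31}{9}$ ($x = -2 + \frac{13 \frac{1}{-3}}{3} = -2 + \frac{13 \left(- \frac{1}{3}\right)}{3} = -2 + \frac{1}{3} \left(- \frac{13}{3}\right) = -2 - \frac{13}{9} = - \frac{31}{9} \approx -3.4444$)
$o{\left(r \right)} = 1 - \frac{r}{2}$ ($o{\left(r \right)} = -4 + \frac{10 - r}{2} = -4 - \left(-5 + \frac{r}{2}\right) = 1 - \frac{r}{2}$)
$502 \left(-941\right) + o{\left(x \right)} = 502 \left(-941\right) + \left(1 - - \frac{31}{18}\right) = -472382 + \left(1 + \frac{31}{18}\right) = -472382 + \frac{49}{18} = - \frac{8502827}{18}$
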